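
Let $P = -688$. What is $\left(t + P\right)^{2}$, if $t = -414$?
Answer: $1214404$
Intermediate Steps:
$\left(t + P\right)^{2} = \left(-414 - 688\right)^{2} = \left(-1102\right)^{2} = 1214404$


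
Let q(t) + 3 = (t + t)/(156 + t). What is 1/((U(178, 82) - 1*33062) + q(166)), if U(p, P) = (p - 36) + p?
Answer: -161/5271779 ≈ -3.0540e-5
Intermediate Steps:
U(p, P) = -36 + 2*p (U(p, P) = (-36 + p) + p = -36 + 2*p)
q(t) = -3 + 2*t/(156 + t) (q(t) = -3 + (t + t)/(156 + t) = -3 + (2*t)/(156 + t) = -3 + 2*t/(156 + t))
1/((U(178, 82) - 1*33062) + q(166)) = 1/(((-36 + 2*178) - 1*33062) + (-468 - 1*166)/(156 + 166)) = 1/(((-36 + 356) - 33062) + (-468 - 166)/322) = 1/((320 - 33062) + (1/322)*(-634)) = 1/(-32742 - 317/161) = 1/(-5271779/161) = -161/5271779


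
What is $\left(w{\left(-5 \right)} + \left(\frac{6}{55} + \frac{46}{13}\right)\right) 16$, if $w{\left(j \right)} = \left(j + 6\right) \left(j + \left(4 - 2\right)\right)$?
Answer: $\frac{7408}{715} \approx 10.361$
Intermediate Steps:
$w{\left(j \right)} = \left(2 + j\right) \left(6 + j\right)$ ($w{\left(j \right)} = \left(6 + j\right) \left(j + 2\right) = \left(6 + j\right) \left(2 + j\right) = \left(2 + j\right) \left(6 + j\right)$)
$\left(w{\left(-5 \right)} + \left(\frac{6}{55} + \frac{46}{13}\right)\right) 16 = \left(\left(12 + \left(-5\right)^{2} + 8 \left(-5\right)\right) + \left(\frac{6}{55} + \frac{46}{13}\right)\right) 16 = \left(\left(12 + 25 - 40\right) + \left(6 \cdot \frac{1}{55} + 46 \cdot \frac{1}{13}\right)\right) 16 = \left(-3 + \left(\frac{6}{55} + \frac{46}{13}\right)\right) 16 = \left(-3 + \frac{2608}{715}\right) 16 = \frac{463}{715} \cdot 16 = \frac{7408}{715}$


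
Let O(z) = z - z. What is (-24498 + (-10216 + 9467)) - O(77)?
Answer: -25247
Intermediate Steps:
O(z) = 0
(-24498 + (-10216 + 9467)) - O(77) = (-24498 + (-10216 + 9467)) - 1*0 = (-24498 - 749) + 0 = -25247 + 0 = -25247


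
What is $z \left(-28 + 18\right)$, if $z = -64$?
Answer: $640$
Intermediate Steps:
$z \left(-28 + 18\right) = - 64 \left(-28 + 18\right) = \left(-64\right) \left(-10\right) = 640$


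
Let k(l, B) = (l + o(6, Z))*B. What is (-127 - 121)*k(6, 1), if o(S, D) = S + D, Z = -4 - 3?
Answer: -1240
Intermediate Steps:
Z = -7
o(S, D) = D + S
k(l, B) = B*(-1 + l) (k(l, B) = (l + (-7 + 6))*B = (l - 1)*B = (-1 + l)*B = B*(-1 + l))
(-127 - 121)*k(6, 1) = (-127 - 121)*(1*(-1 + 6)) = -248*5 = -1240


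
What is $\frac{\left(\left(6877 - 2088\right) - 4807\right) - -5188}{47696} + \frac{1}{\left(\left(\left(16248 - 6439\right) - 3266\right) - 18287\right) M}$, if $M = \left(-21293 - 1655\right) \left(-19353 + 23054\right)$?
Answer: $\frac{29299340449311}{270302000397952} \approx 0.10839$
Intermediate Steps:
$M = -84930548$ ($M = \left(-22948\right) 3701 = -84930548$)
$\frac{\left(\left(6877 - 2088\right) - 4807\right) - -5188}{47696} + \frac{1}{\left(\left(\left(16248 - 6439\right) - 3266\right) - 18287\right) M} = \frac{\left(\left(6877 - 2088\right) - 4807\right) - -5188}{47696} + \frac{1}{\left(\left(\left(16248 - 6439\right) - 3266\right) - 18287\right) \left(-84930548\right)} = \left(\left(4789 - 4807\right) + 5188\right) \frac{1}{47696} + \frac{1}{\left(9809 - 3266\right) - 18287} \left(- \frac{1}{84930548}\right) = \left(-18 + 5188\right) \frac{1}{47696} + \frac{1}{6543 - 18287} \left(- \frac{1}{84930548}\right) = 5170 \cdot \frac{1}{47696} + \frac{1}{-11744} \left(- \frac{1}{84930548}\right) = \frac{235}{2168} - - \frac{1}{997424355712} = \frac{235}{2168} + \frac{1}{997424355712} = \frac{29299340449311}{270302000397952}$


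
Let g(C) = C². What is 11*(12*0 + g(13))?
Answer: 1859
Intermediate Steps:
11*(12*0 + g(13)) = 11*(12*0 + 13²) = 11*(0 + 169) = 11*169 = 1859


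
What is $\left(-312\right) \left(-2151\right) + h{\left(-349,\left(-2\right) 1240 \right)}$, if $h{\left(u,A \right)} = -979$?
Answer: $670133$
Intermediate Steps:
$\left(-312\right) \left(-2151\right) + h{\left(-349,\left(-2\right) 1240 \right)} = \left(-312\right) \left(-2151\right) - 979 = 671112 - 979 = 670133$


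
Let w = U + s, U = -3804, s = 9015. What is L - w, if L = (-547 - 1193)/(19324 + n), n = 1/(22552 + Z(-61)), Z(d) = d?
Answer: -452964710655/86923217 ≈ -5211.1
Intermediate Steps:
n = 1/22491 (n = 1/(22552 - 61) = 1/22491 ≈ 4.4462e-5)
L = -7826868/86923217 (L = (-547 - 1193)/(19324 + 1/22491) = -1740/434616085/22491 = -1740*22491/434616085 = -7826868/86923217 ≈ -0.090043)
w = 5211 (w = -3804 + 9015 = 5211)
L - w = -7826868/86923217 - 1*5211 = -7826868/86923217 - 5211 = -452964710655/86923217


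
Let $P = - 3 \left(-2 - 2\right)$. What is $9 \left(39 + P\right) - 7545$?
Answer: $-7086$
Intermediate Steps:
$P = 12$ ($P = \left(-3\right) \left(-4\right) = 12$)
$9 \left(39 + P\right) - 7545 = 9 \left(39 + 12\right) - 7545 = 9 \cdot 51 - 7545 = 459 - 7545 = -7086$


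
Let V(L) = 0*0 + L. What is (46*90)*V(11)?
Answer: 45540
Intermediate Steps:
V(L) = L (V(L) = 0 + L = L)
(46*90)*V(11) = (46*90)*11 = 4140*11 = 45540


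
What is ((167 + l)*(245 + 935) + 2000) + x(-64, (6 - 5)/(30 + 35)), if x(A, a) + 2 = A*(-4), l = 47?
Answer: 254774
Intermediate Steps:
x(A, a) = -2 - 4*A (x(A, a) = -2 + A*(-4) = -2 - 4*A)
((167 + l)*(245 + 935) + 2000) + x(-64, (6 - 5)/(30 + 35)) = ((167 + 47)*(245 + 935) + 2000) + (-2 - 4*(-64)) = (214*1180 + 2000) + (-2 + 256) = (252520 + 2000) + 254 = 254520 + 254 = 254774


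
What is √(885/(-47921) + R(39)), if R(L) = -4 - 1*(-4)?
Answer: I*√42410085/47921 ≈ 0.1359*I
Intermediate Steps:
R(L) = 0 (R(L) = -4 + 4 = 0)
√(885/(-47921) + R(39)) = √(885/(-47921) + 0) = √(885*(-1/47921) + 0) = √(-885/47921 + 0) = √(-885/47921) = I*√42410085/47921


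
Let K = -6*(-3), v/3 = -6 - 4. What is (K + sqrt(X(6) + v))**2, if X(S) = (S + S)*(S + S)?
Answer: (18 + sqrt(114))**2 ≈ 822.38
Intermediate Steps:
X(S) = 4*S**2 (X(S) = (2*S)*(2*S) = 4*S**2)
v = -30 (v = 3*(-6 - 4) = 3*(-10) = -30)
K = 18
(K + sqrt(X(6) + v))**2 = (18 + sqrt(4*6**2 - 30))**2 = (18 + sqrt(4*36 - 30))**2 = (18 + sqrt(144 - 30))**2 = (18 + sqrt(114))**2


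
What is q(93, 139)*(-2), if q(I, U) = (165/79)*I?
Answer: -30690/79 ≈ -388.48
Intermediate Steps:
q(I, U) = 165*I/79 (q(I, U) = (165*(1/79))*I = 165*I/79)
q(93, 139)*(-2) = ((165/79)*93)*(-2) = (15345/79)*(-2) = -30690/79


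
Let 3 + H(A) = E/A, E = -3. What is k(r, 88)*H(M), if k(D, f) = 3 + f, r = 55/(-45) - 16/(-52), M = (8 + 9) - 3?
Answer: -585/2 ≈ -292.50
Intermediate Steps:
M = 14 (M = 17 - 3 = 14)
H(A) = -3 - 3/A
r = -107/117 (r = 55*(-1/45) - 16*(-1/52) = -11/9 + 4/13 = -107/117 ≈ -0.91453)
k(r, 88)*H(M) = (3 + 88)*(-3 - 3/14) = 91*(-3 - 3*1/14) = 91*(-3 - 3/14) = 91*(-45/14) = -585/2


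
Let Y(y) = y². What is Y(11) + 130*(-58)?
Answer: -7419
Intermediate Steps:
Y(11) + 130*(-58) = 11² + 130*(-58) = 121 - 7540 = -7419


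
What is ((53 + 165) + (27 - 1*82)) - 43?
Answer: 120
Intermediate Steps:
((53 + 165) + (27 - 1*82)) - 43 = (218 + (27 - 82)) - 43 = (218 - 55) - 43 = 163 - 43 = 120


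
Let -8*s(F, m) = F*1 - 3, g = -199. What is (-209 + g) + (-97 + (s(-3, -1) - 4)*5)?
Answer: -2085/4 ≈ -521.25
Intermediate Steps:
s(F, m) = 3/8 - F/8 (s(F, m) = -(F*1 - 3)/8 = -(F - 3)/8 = -(-3 + F)/8 = 3/8 - F/8)
(-209 + g) + (-97 + (s(-3, -1) - 4)*5) = (-209 - 199) + (-97 + ((3/8 - 1/8*(-3)) - 4)*5) = -408 + (-97 + ((3/8 + 3/8) - 4)*5) = -408 + (-97 + (3/4 - 4)*5) = -408 + (-97 - 13/4*5) = -408 + (-97 - 65/4) = -408 - 453/4 = -2085/4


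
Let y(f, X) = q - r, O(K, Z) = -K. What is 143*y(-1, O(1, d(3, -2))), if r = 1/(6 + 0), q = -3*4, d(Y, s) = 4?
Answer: -10439/6 ≈ -1739.8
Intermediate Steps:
q = -12
r = ⅙ (r = 1/6 = ⅙ ≈ 0.16667)
y(f, X) = -73/6 (y(f, X) = -12 - 1*⅙ = -12 - ⅙ = -73/6)
143*y(-1, O(1, d(3, -2))) = 143*(-73/6) = -10439/6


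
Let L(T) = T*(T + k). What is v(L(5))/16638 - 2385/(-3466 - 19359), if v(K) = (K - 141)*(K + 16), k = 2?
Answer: -2790344/12658745 ≈ -0.22043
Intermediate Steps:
L(T) = T*(2 + T) (L(T) = T*(T + 2) = T*(2 + T))
v(K) = (-141 + K)*(16 + K)
v(L(5))/16638 - 2385/(-3466 - 19359) = (-2256 + (5*(2 + 5))² - 625*(2 + 5))/16638 - 2385/(-3466 - 19359) = (-2256 + (5*7)² - 625*7)*(1/16638) - 2385/(-22825) = (-2256 + 35² - 125*35)*(1/16638) - 2385*(-1/22825) = (-2256 + 1225 - 4375)*(1/16638) + 477/4565 = -5406*1/16638 + 477/4565 = -901/2773 + 477/4565 = -2790344/12658745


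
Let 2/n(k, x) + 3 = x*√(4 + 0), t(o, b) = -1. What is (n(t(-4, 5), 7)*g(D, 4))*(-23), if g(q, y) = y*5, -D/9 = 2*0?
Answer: -920/11 ≈ -83.636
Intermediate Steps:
D = 0 (D = -18*0 = -9*0 = 0)
n(k, x) = 2/(-3 + 2*x) (n(k, x) = 2/(-3 + x*√(4 + 0)) = 2/(-3 + x*√4) = 2/(-3 + x*2) = 2/(-3 + 2*x))
g(q, y) = 5*y
(n(t(-4, 5), 7)*g(D, 4))*(-23) = ((2/(-3 + 2*7))*(5*4))*(-23) = ((2/(-3 + 14))*20)*(-23) = ((2/11)*20)*(-23) = (40/11)*(-23) = -920/11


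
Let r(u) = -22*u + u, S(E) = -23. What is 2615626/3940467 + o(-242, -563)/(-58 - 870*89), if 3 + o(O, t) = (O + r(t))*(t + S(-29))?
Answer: 26944536768511/305338906896 ≈ 88.245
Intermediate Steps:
r(u) = -21*u
o(O, t) = -3 + (-23 + t)*(O - 21*t) (o(O, t) = -3 + (O - 21*t)*(t - 23) = -3 + (O - 21*t)*(-23 + t) = -3 + (-23 + t)*(O - 21*t))
2615626/3940467 + o(-242, -563)/(-58 - 870*89) = 2615626/3940467 + (-3 - 23*(-242) - 21*(-563)² + 483*(-563) - 242*(-563))/(-58 - 870*89) = 2615626*(1/3940467) + (-3 + 5566 - 21*316969 - 271929 + 136246)/(-58 - 77430) = 2615626/3940467 + (-3 + 5566 - 6656349 - 271929 + 136246)/(-77488) = 2615626/3940467 - 6786469*(-1/77488) = 2615626/3940467 + 6786469/77488 = 26944536768511/305338906896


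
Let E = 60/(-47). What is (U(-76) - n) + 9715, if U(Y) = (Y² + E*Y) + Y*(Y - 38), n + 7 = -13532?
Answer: 1776178/47 ≈ 37791.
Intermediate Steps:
n = -13539 (n = -7 - 13532 = -13539)
E = -60/47 (E = 60*(-1/47) = -60/47 ≈ -1.2766)
U(Y) = Y² - 60*Y/47 + Y*(-38 + Y) (U(Y) = (Y² - 60*Y/47) + Y*(Y - 38) = (Y² - 60*Y/47) + Y*(-38 + Y) = Y² - 60*Y/47 + Y*(-38 + Y))
(U(-76) - n) + 9715 = ((2/47)*(-76)*(-923 + 47*(-76)) - 1*(-13539)) + 9715 = ((2/47)*(-76)*(-923 - 3572) + 13539) + 9715 = ((2/47)*(-76)*(-4495) + 13539) + 9715 = (683240/47 + 13539) + 9715 = 1319573/47 + 9715 = 1776178/47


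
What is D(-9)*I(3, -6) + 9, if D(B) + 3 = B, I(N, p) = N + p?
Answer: 45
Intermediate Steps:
D(B) = -3 + B
D(-9)*I(3, -6) + 9 = (-3 - 9)*(3 - 6) + 9 = -12*(-3) + 9 = 36 + 9 = 45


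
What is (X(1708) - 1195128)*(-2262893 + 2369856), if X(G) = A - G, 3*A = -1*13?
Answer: -384052897723/3 ≈ -1.2802e+11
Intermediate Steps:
A = -13/3 (A = (-1*13)/3 = (⅓)*(-13) = -13/3 ≈ -4.3333)
X(G) = -13/3 - G
(X(1708) - 1195128)*(-2262893 + 2369856) = ((-13/3 - 1*1708) - 1195128)*(-2262893 + 2369856) = ((-13/3 - 1708) - 1195128)*106963 = (-5137/3 - 1195128)*106963 = -3590521/3*106963 = -384052897723/3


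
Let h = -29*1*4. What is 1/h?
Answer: -1/116 ≈ -0.0086207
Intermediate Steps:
h = -116 (h = -29*4 = -116)
1/h = 1/(-116) = -1/116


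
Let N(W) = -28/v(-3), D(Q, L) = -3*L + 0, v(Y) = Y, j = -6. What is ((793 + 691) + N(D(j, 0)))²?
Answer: 20070400/9 ≈ 2.2300e+6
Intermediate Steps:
D(Q, L) = -3*L
N(W) = 28/3 (N(W) = -28/(-3) = -28*(-⅓) = 28/3)
((793 + 691) + N(D(j, 0)))² = ((793 + 691) + 28/3)² = (1484 + 28/3)² = (4480/3)² = 20070400/9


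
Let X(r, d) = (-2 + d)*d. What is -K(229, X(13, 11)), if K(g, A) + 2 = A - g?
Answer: 132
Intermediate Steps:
X(r, d) = d*(-2 + d)
K(g, A) = -2 + A - g (K(g, A) = -2 + (A - g) = -2 + A - g)
-K(229, X(13, 11)) = -(-2 + 11*(-2 + 11) - 1*229) = -(-2 + 11*9 - 229) = -(-2 + 99 - 229) = -1*(-132) = 132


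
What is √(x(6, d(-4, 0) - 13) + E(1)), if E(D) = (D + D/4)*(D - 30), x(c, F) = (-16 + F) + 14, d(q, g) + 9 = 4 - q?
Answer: I*√209/2 ≈ 7.2284*I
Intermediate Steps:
d(q, g) = -5 - q (d(q, g) = -9 + (4 - q) = -5 - q)
x(c, F) = -2 + F
E(D) = 5*D*(-30 + D)/4 (E(D) = (D + D*(¼))*(-30 + D) = (D + D/4)*(-30 + D) = (5*D/4)*(-30 + D) = 5*D*(-30 + D)/4)
√(x(6, d(-4, 0) - 13) + E(1)) = √((-2 + ((-5 - 1*(-4)) - 13)) + (5/4)*1*(-30 + 1)) = √((-2 + ((-5 + 4) - 13)) + (5/4)*1*(-29)) = √((-2 + (-1 - 13)) - 145/4) = √((-2 - 14) - 145/4) = √(-16 - 145/4) = √(-209/4) = I*√209/2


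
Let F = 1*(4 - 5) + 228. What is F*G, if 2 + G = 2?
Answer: 0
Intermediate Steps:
G = 0 (G = -2 + 2 = 0)
F = 227 (F = 1*(-1) + 228 = -1 + 228 = 227)
F*G = 227*0 = 0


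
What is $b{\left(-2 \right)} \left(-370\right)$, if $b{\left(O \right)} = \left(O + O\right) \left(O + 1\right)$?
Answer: $-1480$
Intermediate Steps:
$b{\left(O \right)} = 2 O \left(1 + O\right)$
$b{\left(-2 \right)} \left(-370\right) = 2 \left(-2\right) \left(1 - 2\right) \left(-370\right) = 2 \left(-2\right) \left(-1\right) \left(-370\right) = 4 \left(-370\right) = -1480$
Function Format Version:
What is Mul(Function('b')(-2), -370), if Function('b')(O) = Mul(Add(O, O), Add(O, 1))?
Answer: -1480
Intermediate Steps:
Function('b')(O) = Mul(2, O, Add(1, O)) (Function('b')(O) = Mul(Mul(2, O), Add(1, O)) = Mul(2, O, Add(1, O)))
Mul(Function('b')(-2), -370) = Mul(Mul(2, -2, Add(1, -2)), -370) = Mul(Mul(2, -2, -1), -370) = Mul(4, -370) = -1480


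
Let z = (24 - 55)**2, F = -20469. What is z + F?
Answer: -19508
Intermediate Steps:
z = 961 (z = (-31)**2 = 961)
z + F = 961 - 20469 = -19508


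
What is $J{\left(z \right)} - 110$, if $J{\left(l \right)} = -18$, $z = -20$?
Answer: $-128$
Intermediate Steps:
$J{\left(z \right)} - 110 = -18 - 110 = -128$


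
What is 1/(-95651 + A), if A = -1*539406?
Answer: -1/635057 ≈ -1.5747e-6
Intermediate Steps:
A = -539406
1/(-95651 + A) = 1/(-95651 - 539406) = 1/(-635057) = -1/635057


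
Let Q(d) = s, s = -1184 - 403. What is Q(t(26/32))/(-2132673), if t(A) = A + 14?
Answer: 529/710891 ≈ 0.00074414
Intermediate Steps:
t(A) = 14 + A
s = -1587
Q(d) = -1587
Q(t(26/32))/(-2132673) = -1587/(-2132673) = -1587*(-1/2132673) = 529/710891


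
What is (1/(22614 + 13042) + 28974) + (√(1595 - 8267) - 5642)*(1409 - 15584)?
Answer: 2852634176545/35656 - 56700*I*√417 ≈ 8.0004e+7 - 1.1578e+6*I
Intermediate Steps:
(1/(22614 + 13042) + 28974) + (√(1595 - 8267) - 5642)*(1409 - 15584) = (1/35656 + 28974) + (√(-6672) - 5642)*(-14175) = (1/35656 + 28974) + (4*I*√417 - 5642)*(-14175) = 1033096945/35656 + (-5642 + 4*I*√417)*(-14175) = 1033096945/35656 + (79975350 - 56700*I*√417) = 2852634176545/35656 - 56700*I*√417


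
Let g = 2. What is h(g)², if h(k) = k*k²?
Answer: 64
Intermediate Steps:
h(k) = k³
h(g)² = (2³)² = 8² = 64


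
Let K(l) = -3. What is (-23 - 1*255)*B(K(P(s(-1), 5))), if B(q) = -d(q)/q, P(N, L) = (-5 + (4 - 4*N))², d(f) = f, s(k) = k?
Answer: 278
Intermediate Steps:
P(N, L) = (-1 - 4*N)²
B(q) = -1 (B(q) = -q/q = -1*1 = -1)
(-23 - 1*255)*B(K(P(s(-1), 5))) = (-23 - 1*255)*(-1) = (-23 - 255)*(-1) = -278*(-1) = 278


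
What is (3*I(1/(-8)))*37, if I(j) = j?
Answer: -111/8 ≈ -13.875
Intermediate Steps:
(3*I(1/(-8)))*37 = (3/(-8))*37 = (3*(-⅛))*37 = -3/8*37 = -111/8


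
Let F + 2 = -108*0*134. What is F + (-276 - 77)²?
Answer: 124607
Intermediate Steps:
F = -2 (F = -2 - 108*0*134 = -2 + 0*134 = -2 + 0 = -2)
F + (-276 - 77)² = -2 + (-276 - 77)² = -2 + (-353)² = -2 + 124609 = 124607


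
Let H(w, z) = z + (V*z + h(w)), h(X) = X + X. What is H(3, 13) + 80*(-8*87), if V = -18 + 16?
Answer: -55687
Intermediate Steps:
h(X) = 2*X
V = -2
H(w, z) = -z + 2*w (H(w, z) = z + (-2*z + 2*w) = -z + 2*w)
H(3, 13) + 80*(-8*87) = (-1*13 + 2*3) + 80*(-8*87) = (-13 + 6) + 80*(-696) = -7 - 55680 = -55687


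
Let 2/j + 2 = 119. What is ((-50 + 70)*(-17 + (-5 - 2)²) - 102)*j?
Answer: 1076/117 ≈ 9.1966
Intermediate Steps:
j = 2/117 (j = 2/(-2 + 119) = 2/117 ≈ 0.017094)
((-50 + 70)*(-17 + (-5 - 2)²) - 102)*j = ((-50 + 70)*(-17 + (-5 - 2)²) - 102)*(2/117) = (20*(-17 + (-7)²) - 102)*(2/117) = (20*(-17 + 49) - 102)*(2/117) = (20*32 - 102)*(2/117) = (640 - 102)*(2/117) = 538*(2/117) = 1076/117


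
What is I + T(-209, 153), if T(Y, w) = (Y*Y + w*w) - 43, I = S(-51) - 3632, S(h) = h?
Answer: 63364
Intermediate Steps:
I = -3683 (I = -51 - 3632 = -3683)
T(Y, w) = -43 + Y**2 + w**2 (T(Y, w) = (Y**2 + w**2) - 43 = -43 + Y**2 + w**2)
I + T(-209, 153) = -3683 + (-43 + (-209)**2 + 153**2) = -3683 + (-43 + 43681 + 23409) = -3683 + 67047 = 63364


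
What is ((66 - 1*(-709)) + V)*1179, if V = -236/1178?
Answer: 538044903/589 ≈ 9.1349e+5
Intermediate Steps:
V = -118/589 (V = -236*1/1178 = -118/589 ≈ -0.20034)
((66 - 1*(-709)) + V)*1179 = ((66 - 1*(-709)) - 118/589)*1179 = ((66 + 709) - 118/589)*1179 = (775 - 118/589)*1179 = (456357/589)*1179 = 538044903/589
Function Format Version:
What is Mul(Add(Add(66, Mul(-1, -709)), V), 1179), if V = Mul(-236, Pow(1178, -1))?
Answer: Rational(538044903, 589) ≈ 9.1349e+5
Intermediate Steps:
V = Rational(-118, 589) (V = Mul(-236, Rational(1, 1178)) = Rational(-118, 589) ≈ -0.20034)
Mul(Add(Add(66, Mul(-1, -709)), V), 1179) = Mul(Add(Add(66, Mul(-1, -709)), Rational(-118, 589)), 1179) = Mul(Add(Add(66, 709), Rational(-118, 589)), 1179) = Mul(Add(775, Rational(-118, 589)), 1179) = Mul(Rational(456357, 589), 1179) = Rational(538044903, 589)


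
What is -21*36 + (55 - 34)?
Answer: -735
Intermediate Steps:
-21*36 + (55 - 34) = -756 + 21 = -735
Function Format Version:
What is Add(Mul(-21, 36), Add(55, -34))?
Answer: -735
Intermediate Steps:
Add(Mul(-21, 36), Add(55, -34)) = Add(-756, 21) = -735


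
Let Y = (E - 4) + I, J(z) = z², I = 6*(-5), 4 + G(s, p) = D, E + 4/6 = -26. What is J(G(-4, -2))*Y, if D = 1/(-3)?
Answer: -30758/27 ≈ -1139.2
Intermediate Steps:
E = -80/3 (E = -⅔ - 26 = -80/3 ≈ -26.667)
D = -⅓ ≈ -0.33333
G(s, p) = -13/3 (G(s, p) = -4 - ⅓ = -13/3)
I = -30
Y = -182/3 (Y = (-80/3 - 4) - 30 = -92/3 - 30 = -182/3 ≈ -60.667)
J(G(-4, -2))*Y = (-13/3)²*(-182/3) = (169/9)*(-182/3) = -30758/27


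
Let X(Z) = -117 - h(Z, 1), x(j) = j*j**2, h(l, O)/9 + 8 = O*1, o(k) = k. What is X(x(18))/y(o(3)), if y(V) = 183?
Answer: -18/61 ≈ -0.29508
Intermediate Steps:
h(l, O) = -72 + 9*O (h(l, O) = -72 + 9*(O*1) = -72 + 9*O)
x(j) = j**3
X(Z) = -54 (X(Z) = -117 - (-72 + 9*1) = -117 - (-72 + 9) = -117 - 1*(-63) = -117 + 63 = -54)
X(x(18))/y(o(3)) = -54/183 = -54*1/183 = -18/61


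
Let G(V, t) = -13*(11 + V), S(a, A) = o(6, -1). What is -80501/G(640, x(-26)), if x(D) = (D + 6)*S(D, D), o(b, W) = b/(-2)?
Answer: 80501/8463 ≈ 9.5121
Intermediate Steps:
o(b, W) = -b/2 (o(b, W) = b*(-½) = -b/2)
S(a, A) = -3 (S(a, A) = -½*6 = -3)
x(D) = -18 - 3*D (x(D) = (D + 6)*(-3) = (6 + D)*(-3) = -18 - 3*D)
G(V, t) = -143 - 13*V
-80501/G(640, x(-26)) = -80501/(-143 - 13*640) = -80501/(-143 - 8320) = -80501/(-8463) = -80501*(-1/8463) = 80501/8463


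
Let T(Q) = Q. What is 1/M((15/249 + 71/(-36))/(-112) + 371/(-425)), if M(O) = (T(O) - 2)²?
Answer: 20229031549440000/164987839162676401 ≈ 0.12261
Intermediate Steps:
M(O) = (-2 + O)² (M(O) = (O - 2)² = (-2 + O)²)
1/M((15/249 + 71/(-36))/(-112) + 371/(-425)) = 1/((-2 + ((15/249 + 71/(-36))/(-112) + 371/(-425)))²) = 1/((-2 + ((15*(1/249) + 71*(-1/36))*(-1/112) + 371*(-1/425)))²) = 1/((-2 + ((5/83 - 71/36)*(-1/112) - 371/425))²) = 1/((-2 + (-5713/2988*(-1/112) - 371/425))²) = 1/((-2 + (5713/334656 - 371/425))²) = 1/((-2 - 121729351/142228800)²) = 1/((-406186951/142228800)²) = 1/(164987839162676401/20229031549440000) = 20229031549440000/164987839162676401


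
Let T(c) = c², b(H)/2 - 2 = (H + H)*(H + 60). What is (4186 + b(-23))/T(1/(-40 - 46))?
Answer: 5813256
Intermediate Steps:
b(H) = 4 + 4*H*(60 + H) (b(H) = 4 + 2*((H + H)*(H + 60)) = 4 + 2*((2*H)*(60 + H)) = 4 + 2*(2*H*(60 + H)) = 4 + 4*H*(60 + H))
(4186 + b(-23))/T(1/(-40 - 46)) = (4186 + (4 + 4*(-23)² + 240*(-23)))/((1/(-40 - 46))²) = (4186 + (4 + 4*529 - 5520))/((1/(-86))²) = (4186 + (4 + 2116 - 5520))/((-1/86)²) = (4186 - 3400)/(1/7396) = 786*7396 = 5813256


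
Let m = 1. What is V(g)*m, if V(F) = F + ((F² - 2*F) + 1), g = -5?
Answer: 31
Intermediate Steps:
V(F) = 1 + F² - F (V(F) = F + (1 + F² - 2*F) = 1 + F² - F)
V(g)*m = (1 + (-5)² - 1*(-5))*1 = (1 + 25 + 5)*1 = 31*1 = 31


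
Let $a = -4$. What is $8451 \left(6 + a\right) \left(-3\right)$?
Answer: $-50706$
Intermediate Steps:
$8451 \left(6 + a\right) \left(-3\right) = 8451 \left(6 - 4\right) \left(-3\right) = 8451 \cdot 2 \left(-3\right) = 8451 \left(-6\right) = -50706$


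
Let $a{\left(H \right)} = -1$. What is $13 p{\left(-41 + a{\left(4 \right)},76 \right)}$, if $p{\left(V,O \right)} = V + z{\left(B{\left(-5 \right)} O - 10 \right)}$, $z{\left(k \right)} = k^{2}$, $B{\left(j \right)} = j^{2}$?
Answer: $46436754$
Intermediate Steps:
$p{\left(V,O \right)} = V + \left(-10 + 25 O\right)^{2}$ ($p{\left(V,O \right)} = V + \left(\left(-5\right)^{2} O - 10\right)^{2} = V + \left(25 O - 10\right)^{2} = V + \left(-10 + 25 O\right)^{2}$)
$13 p{\left(-41 + a{\left(4 \right)},76 \right)} = 13 \left(\left(-41 - 1\right) + 25 \left(-2 + 5 \cdot 76\right)^{2}\right) = 13 \left(-42 + 25 \left(-2 + 380\right)^{2}\right) = 13 \left(-42 + 25 \cdot 378^{2}\right) = 13 \left(-42 + 25 \cdot 142884\right) = 13 \left(-42 + 3572100\right) = 13 \cdot 3572058 = 46436754$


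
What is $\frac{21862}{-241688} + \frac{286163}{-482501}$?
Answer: $- \frac{39855300003}{58307350844} \approx -0.68354$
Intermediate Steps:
$\frac{21862}{-241688} + \frac{286163}{-482501} = 21862 \left(- \frac{1}{241688}\right) + 286163 \left(- \frac{1}{482501}\right) = - \frac{10931}{120844} - \frac{286163}{482501} = - \frac{39855300003}{58307350844}$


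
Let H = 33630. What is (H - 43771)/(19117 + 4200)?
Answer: -10141/23317 ≈ -0.43492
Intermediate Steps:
(H - 43771)/(19117 + 4200) = (33630 - 43771)/(19117 + 4200) = -10141/23317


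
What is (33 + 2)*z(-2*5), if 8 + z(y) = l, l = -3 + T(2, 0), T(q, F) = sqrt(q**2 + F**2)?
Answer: -315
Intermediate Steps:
T(q, F) = sqrt(F**2 + q**2)
l = -1 (l = -3 + sqrt(0**2 + 2**2) = -3 + sqrt(0 + 4) = -3 + sqrt(4) = -3 + 2 = -1)
z(y) = -9 (z(y) = -8 - 1 = -9)
(33 + 2)*z(-2*5) = (33 + 2)*(-9) = 35*(-9) = -315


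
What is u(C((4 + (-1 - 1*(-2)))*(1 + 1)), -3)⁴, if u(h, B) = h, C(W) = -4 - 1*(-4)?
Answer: 0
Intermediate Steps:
C(W) = 0 (C(W) = -4 + 4 = 0)
u(C((4 + (-1 - 1*(-2)))*(1 + 1)), -3)⁴ = 0⁴ = 0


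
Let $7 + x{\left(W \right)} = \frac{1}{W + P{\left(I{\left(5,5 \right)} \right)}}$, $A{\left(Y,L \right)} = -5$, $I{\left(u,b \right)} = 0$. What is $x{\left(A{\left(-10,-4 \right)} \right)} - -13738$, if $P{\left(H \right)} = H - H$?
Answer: $\frac{68654}{5} \approx 13731.0$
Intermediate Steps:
$P{\left(H \right)} = 0$
$x{\left(W \right)} = -7 + \frac{1}{W}$ ($x{\left(W \right)} = -7 + \frac{1}{W + 0} = -7 + \frac{1}{W}$)
$x{\left(A{\left(-10,-4 \right)} \right)} - -13738 = \left(-7 + \frac{1}{-5}\right) - -13738 = \left(-7 - \frac{1}{5}\right) + 13738 = - \frac{36}{5} + 13738 = \frac{68654}{5}$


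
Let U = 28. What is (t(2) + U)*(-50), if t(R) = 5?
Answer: -1650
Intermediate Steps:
(t(2) + U)*(-50) = (5 + 28)*(-50) = 33*(-50) = -1650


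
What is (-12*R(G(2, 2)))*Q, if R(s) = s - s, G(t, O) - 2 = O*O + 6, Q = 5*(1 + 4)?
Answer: 0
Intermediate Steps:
Q = 25 (Q = 5*5 = 25)
G(t, O) = 8 + O² (G(t, O) = 2 + (O*O + 6) = 2 + (O² + 6) = 2 + (6 + O²) = 8 + O²)
R(s) = 0
(-12*R(G(2, 2)))*Q = -12*0*25 = 0*25 = 0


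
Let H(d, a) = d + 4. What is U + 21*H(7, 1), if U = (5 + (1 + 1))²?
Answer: 280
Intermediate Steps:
H(d, a) = 4 + d
U = 49 (U = (5 + 2)² = 7² = 49)
U + 21*H(7, 1) = 49 + 21*(4 + 7) = 49 + 21*11 = 49 + 231 = 280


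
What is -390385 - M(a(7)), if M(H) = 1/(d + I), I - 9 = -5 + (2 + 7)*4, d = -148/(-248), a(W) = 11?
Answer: -982599107/2517 ≈ -3.9039e+5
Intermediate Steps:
d = 37/62 (d = -148*(-1/248) = 37/62 ≈ 0.59677)
I = 40 (I = 9 + (-5 + (2 + 7)*4) = 9 + (-5 + 9*4) = 9 + (-5 + 36) = 9 + 31 = 40)
M(H) = 62/2517 (M(H) = 1/(37/62 + 40) = 1/(2517/62) = 62/2517)
-390385 - M(a(7)) = -390385 - 1*62/2517 = -390385 - 62/2517 = -982599107/2517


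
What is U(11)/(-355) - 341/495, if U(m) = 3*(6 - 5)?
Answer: -2228/3195 ≈ -0.69734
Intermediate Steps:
U(m) = 3 (U(m) = 3*1 = 3)
U(11)/(-355) - 341/495 = 3/(-355) - 341/495 = 3*(-1/355) - 341*1/495 = -3/355 - 31/45 = -2228/3195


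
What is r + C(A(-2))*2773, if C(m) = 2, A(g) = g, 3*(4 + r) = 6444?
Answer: 7690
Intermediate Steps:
r = 2144 (r = -4 + (⅓)*6444 = -4 + 2148 = 2144)
r + C(A(-2))*2773 = 2144 + 2*2773 = 2144 + 5546 = 7690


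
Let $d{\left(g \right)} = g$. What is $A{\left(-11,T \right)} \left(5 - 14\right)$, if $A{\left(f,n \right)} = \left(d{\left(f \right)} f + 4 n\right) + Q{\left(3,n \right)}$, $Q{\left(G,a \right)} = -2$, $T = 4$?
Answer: $-1215$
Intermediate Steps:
$A{\left(f,n \right)} = -2 + f^{2} + 4 n$ ($A{\left(f,n \right)} = \left(f f + 4 n\right) - 2 = \left(f^{2} + 4 n\right) - 2 = -2 + f^{2} + 4 n$)
$A{\left(-11,T \right)} \left(5 - 14\right) = \left(-2 + \left(-11\right)^{2} + 4 \cdot 4\right) \left(5 - 14\right) = \left(-2 + 121 + 16\right) \left(-9\right) = 135 \left(-9\right) = -1215$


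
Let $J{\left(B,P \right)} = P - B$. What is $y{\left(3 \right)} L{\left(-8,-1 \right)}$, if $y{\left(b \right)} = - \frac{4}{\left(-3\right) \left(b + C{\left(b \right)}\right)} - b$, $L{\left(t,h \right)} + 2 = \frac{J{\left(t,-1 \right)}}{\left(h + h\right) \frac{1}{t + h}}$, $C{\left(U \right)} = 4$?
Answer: $- \frac{3481}{42} \approx -82.881$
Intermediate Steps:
$L{\left(t,h \right)} = -2 + \frac{\left(-1 - t\right) \left(h + t\right)}{2 h}$ ($L{\left(t,h \right)} = -2 + \frac{-1 - t}{\left(h + h\right) \frac{1}{t + h}} = -2 + \frac{-1 - t}{2 h \frac{1}{h + t}} = -2 + \left(-1 - t\right) \frac{h + t}{2 h} = -2 + \frac{\left(-1 - t\right) \left(h + t\right)}{2 h}$)
$y{\left(b \right)} = - b - \frac{4}{-12 - 3 b}$ ($y{\left(b \right)} = - \frac{4}{\left(-3\right) \left(b + 4\right)} - b = - \frac{4}{\left(-3\right) \left(4 + b\right)} - b = - \frac{4}{-12 - 3 b} - b = - b - \frac{4}{-12 - 3 b}$)
$y{\left(3 \right)} L{\left(-8,-1 \right)} = \frac{\frac{4}{3} - 3^{2} - 12}{4 + 3} \frac{\left(-1\right) \left(-1\right) \left(5 - 8\right) - - 8 \left(1 - 8\right)}{2 \left(-1\right)} = \frac{\frac{4}{3} - 9 - 12}{7} \cdot \frac{1}{2} \left(-1\right) \left(\left(-1\right) \left(-1\right) \left(-3\right) - \left(-8\right) \left(-7\right)\right) = \frac{\frac{4}{3} - 9 - 12}{7} \cdot \frac{1}{2} \left(-1\right) \left(-3 - 56\right) = \frac{1}{7} \left(- \frac{59}{3}\right) \frac{1}{2} \left(-1\right) \left(-59\right) = \left(- \frac{59}{21}\right) \frac{59}{2} = - \frac{3481}{42}$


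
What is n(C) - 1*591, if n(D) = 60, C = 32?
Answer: -531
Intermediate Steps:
n(C) - 1*591 = 60 - 1*591 = 60 - 591 = -531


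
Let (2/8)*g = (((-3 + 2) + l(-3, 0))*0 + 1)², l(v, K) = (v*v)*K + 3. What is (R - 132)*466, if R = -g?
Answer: -63376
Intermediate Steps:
l(v, K) = 3 + K*v² (l(v, K) = v²*K + 3 = K*v² + 3 = 3 + K*v²)
g = 4 (g = 4*(((-3 + 2) + (3 + 0*(-3)²))*0 + 1)² = 4*((-1 + (3 + 0*9))*0 + 1)² = 4*((-1 + (3 + 0))*0 + 1)² = 4*((-1 + 3)*0 + 1)² = 4*(2*0 + 1)² = 4*(0 + 1)² = 4*1² = 4*1 = 4)
R = -4 (R = -1*4 = -4)
(R - 132)*466 = (-4 - 132)*466 = -136*466 = -63376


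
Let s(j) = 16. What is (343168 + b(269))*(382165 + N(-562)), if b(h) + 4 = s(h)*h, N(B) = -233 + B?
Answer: 132513871160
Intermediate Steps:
b(h) = -4 + 16*h
(343168 + b(269))*(382165 + N(-562)) = (343168 + (-4 + 16*269))*(382165 + (-233 - 562)) = (343168 + (-4 + 4304))*(382165 - 795) = (343168 + 4300)*381370 = 347468*381370 = 132513871160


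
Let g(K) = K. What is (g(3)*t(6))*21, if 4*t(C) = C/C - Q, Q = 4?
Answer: -189/4 ≈ -47.250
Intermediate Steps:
t(C) = -¾ (t(C) = (C/C - 1*4)/4 = (1 - 4)/4 = (¼)*(-3) = -¾)
(g(3)*t(6))*21 = (3*(-¾))*21 = -9/4*21 = -189/4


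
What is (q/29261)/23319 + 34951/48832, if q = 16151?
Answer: 3407022603563/4759984718784 ≈ 0.71576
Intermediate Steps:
(q/29261)/23319 + 34951/48832 = (16151/29261)/23319 + 34951/48832 = (16151*(1/29261))*(1/23319) + 34951*(1/48832) = (16151/29261)*(1/23319) + 4993/6976 = 16151/682337259 + 4993/6976 = 3407022603563/4759984718784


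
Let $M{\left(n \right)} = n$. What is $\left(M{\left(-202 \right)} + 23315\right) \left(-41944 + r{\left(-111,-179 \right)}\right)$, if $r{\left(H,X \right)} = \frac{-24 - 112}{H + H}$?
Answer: $- \frac{107607563908}{111} \approx -9.6944 \cdot 10^{8}$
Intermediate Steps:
$r{\left(H,X \right)} = - \frac{68}{H}$ ($r{\left(H,X \right)} = - \frac{136}{2 H} = - 136 \frac{1}{2 H} = - \frac{68}{H}$)
$\left(M{\left(-202 \right)} + 23315\right) \left(-41944 + r{\left(-111,-179 \right)}\right) = \left(-202 + 23315\right) \left(-41944 - \frac{68}{-111}\right) = 23113 \left(-41944 - - \frac{68}{111}\right) = 23113 \left(-41944 + \frac{68}{111}\right) = 23113 \left(- \frac{4655716}{111}\right) = - \frac{107607563908}{111}$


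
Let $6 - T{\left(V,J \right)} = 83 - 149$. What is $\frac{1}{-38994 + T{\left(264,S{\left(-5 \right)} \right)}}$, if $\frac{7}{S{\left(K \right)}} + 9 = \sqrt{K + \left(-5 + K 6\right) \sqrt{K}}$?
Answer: $- \frac{1}{38922} \approx -2.5692 \cdot 10^{-5}$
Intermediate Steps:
$S{\left(K \right)} = \frac{7}{-9 + \sqrt{K + \sqrt{K} \left(-5 + 6 K\right)}}$ ($S{\left(K \right)} = \frac{7}{-9 + \sqrt{K + \left(-5 + K 6\right) \sqrt{K}}} = \frac{7}{-9 + \sqrt{K + \left(-5 + 6 K\right) \sqrt{K}}} = \frac{7}{-9 + \sqrt{K + \sqrt{K} \left(-5 + 6 K\right)}}$)
$T{\left(V,J \right)} = 72$ ($T{\left(V,J \right)} = 6 - \left(83 - 149\right) = 6 - -66 = 6 + 66 = 72$)
$\frac{1}{-38994 + T{\left(264,S{\left(-5 \right)} \right)}} = \frac{1}{-38994 + 72} = \frac{1}{-38922} = - \frac{1}{38922}$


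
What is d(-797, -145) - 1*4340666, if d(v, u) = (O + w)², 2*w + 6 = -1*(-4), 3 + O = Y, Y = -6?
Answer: -4340566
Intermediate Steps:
O = -9 (O = -3 - 6 = -9)
w = -1 (w = -3 + (-1*(-4))/2 = -3 + (½)*4 = -3 + 2 = -1)
d(v, u) = 100 (d(v, u) = (-9 - 1)² = (-10)² = 100)
d(-797, -145) - 1*4340666 = 100 - 1*4340666 = 100 - 4340666 = -4340566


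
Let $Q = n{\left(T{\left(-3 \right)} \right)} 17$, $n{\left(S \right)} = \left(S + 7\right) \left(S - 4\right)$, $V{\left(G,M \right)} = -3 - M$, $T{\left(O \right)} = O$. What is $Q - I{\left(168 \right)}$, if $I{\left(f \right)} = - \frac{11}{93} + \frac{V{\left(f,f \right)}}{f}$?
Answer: $- \frac{2473091}{5208} \approx -474.86$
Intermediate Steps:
$n{\left(S \right)} = \left(-4 + S\right) \left(7 + S\right)$ ($n{\left(S \right)} = \left(7 + S\right) \left(-4 + S\right) = \left(-4 + S\right) \left(7 + S\right)$)
$Q = -476$ ($Q = \left(-28 + \left(-3\right)^{2} + 3 \left(-3\right)\right) 17 = \left(-28 + 9 - 9\right) 17 = \left(-28\right) 17 = -476$)
$I{\left(f \right)} = - \frac{11}{93} + \frac{-3 - f}{f}$
$Q - I{\left(168 \right)} = -476 - \left(- \frac{104}{93} - \frac{3}{168}\right) = -476 - \left(- \frac{104}{93} - \frac{1}{56}\right) = -476 - - \frac{5917}{5208} = -476 + \frac{5917}{5208} = - \frac{2473091}{5208}$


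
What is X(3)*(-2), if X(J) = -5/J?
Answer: 10/3 ≈ 3.3333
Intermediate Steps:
X(3)*(-2) = -5/3*(-2) = 10/3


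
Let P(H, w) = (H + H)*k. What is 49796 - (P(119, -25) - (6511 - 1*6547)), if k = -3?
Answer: 50474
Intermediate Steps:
P(H, w) = -6*H (P(H, w) = (H + H)*(-3) = (2*H)*(-3) = -6*H)
49796 - (P(119, -25) - (6511 - 1*6547)) = 49796 - (-6*119 - (6511 - 1*6547)) = 49796 - (-714 - (6511 - 6547)) = 49796 - (-714 - 1*(-36)) = 49796 - (-714 + 36) = 49796 - 1*(-678) = 49796 + 678 = 50474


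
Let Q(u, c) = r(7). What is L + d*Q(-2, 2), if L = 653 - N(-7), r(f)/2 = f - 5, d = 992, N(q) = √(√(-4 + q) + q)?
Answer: 4621 - √(-7 + I*√11) ≈ 4620.4 - 2.7153*I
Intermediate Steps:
N(q) = √(q + √(-4 + q))
r(f) = -10 + 2*f (r(f) = 2*(f - 5) = 2*(-5 + f) = -10 + 2*f)
Q(u, c) = 4 (Q(u, c) = -10 + 2*7 = -10 + 14 = 4)
L = 653 - √(-7 + I*√11) (L = 653 - √(-7 + √(-4 - 7)) = 653 - √(-7 + √(-11)) = 653 - √(-7 + I*√11) ≈ 652.39 - 2.7153*I)
L + d*Q(-2, 2) = (653 - √(-7 + I*√11)) + 992*4 = (653 - √(-7 + I*√11)) + 3968 = 4621 - √(-7 + I*√11)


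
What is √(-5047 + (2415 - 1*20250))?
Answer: I*√22882 ≈ 151.27*I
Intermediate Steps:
√(-5047 + (2415 - 1*20250)) = √(-5047 + (2415 - 20250)) = √(-5047 - 17835) = √(-22882) = I*√22882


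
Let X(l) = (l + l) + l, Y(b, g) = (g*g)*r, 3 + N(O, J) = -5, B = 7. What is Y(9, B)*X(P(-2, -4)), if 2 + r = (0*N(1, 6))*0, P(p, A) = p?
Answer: 588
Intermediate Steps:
N(O, J) = -8 (N(O, J) = -3 - 5 = -8)
r = -2 (r = -2 + (0*(-8))*0 = -2 + 0*0 = -2 + 0 = -2)
Y(b, g) = -2*g² (Y(b, g) = (g*g)*(-2) = g²*(-2) = -2*g²)
X(l) = 3*l (X(l) = 2*l + l = 3*l)
Y(9, B)*X(P(-2, -4)) = (-2*7²)*(3*(-2)) = -2*49*(-6) = -98*(-6) = 588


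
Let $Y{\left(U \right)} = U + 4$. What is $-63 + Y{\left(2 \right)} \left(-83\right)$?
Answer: $-561$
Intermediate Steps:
$Y{\left(U \right)} = 4 + U$
$-63 + Y{\left(2 \right)} \left(-83\right) = -63 + \left(4 + 2\right) \left(-83\right) = -63 + 6 \left(-83\right) = -63 - 498 = -561$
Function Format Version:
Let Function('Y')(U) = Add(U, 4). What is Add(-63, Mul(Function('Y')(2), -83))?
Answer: -561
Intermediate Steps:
Function('Y')(U) = Add(4, U)
Add(-63, Mul(Function('Y')(2), -83)) = Add(-63, Mul(Add(4, 2), -83)) = Add(-63, Mul(6, -83)) = Add(-63, -498) = -561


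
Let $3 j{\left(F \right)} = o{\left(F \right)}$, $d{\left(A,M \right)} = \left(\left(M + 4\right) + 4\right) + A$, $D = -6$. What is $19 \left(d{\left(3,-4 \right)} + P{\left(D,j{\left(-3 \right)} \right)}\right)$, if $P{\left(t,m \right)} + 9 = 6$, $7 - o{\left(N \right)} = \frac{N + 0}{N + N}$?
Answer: $76$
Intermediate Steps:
$o{\left(N \right)} = \frac{13}{2}$ ($o{\left(N \right)} = 7 - \frac{N + 0}{N + N} = 7 - \frac{N}{2 N} = 7 - N \frac{1}{2 N} = 7 - \frac{1}{2} = \frac{13}{2}$)
$d{\left(A,M \right)} = 8 + A + M$ ($d{\left(A,M \right)} = \left(\left(4 + M\right) + 4\right) + A = \left(8 + M\right) + A = 8 + A + M$)
$j{\left(F \right)} = \frac{13}{6}$ ($j{\left(F \right)} = \frac{1}{3} \cdot \frac{13}{2} = \frac{13}{6}$)
$P{\left(t,m \right)} = -3$ ($P{\left(t,m \right)} = -9 + 6 = -3$)
$19 \left(d{\left(3,-4 \right)} + P{\left(D,j{\left(-3 \right)} \right)}\right) = 19 \left(\left(8 + 3 - 4\right) - 3\right) = 19 \left(7 - 3\right) = 19 \cdot 4 = 76$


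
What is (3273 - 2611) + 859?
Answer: 1521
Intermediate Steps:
(3273 - 2611) + 859 = 662 + 859 = 1521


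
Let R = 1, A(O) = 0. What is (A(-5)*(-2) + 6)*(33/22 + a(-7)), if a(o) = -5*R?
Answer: -21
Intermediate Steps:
a(o) = -5 (a(o) = -5*1 = -5)
(A(-5)*(-2) + 6)*(33/22 + a(-7)) = (0*(-2) + 6)*(33/22 - 5) = (0 + 6)*(33*(1/22) - 5) = 6*(3/2 - 5) = 6*(-7/2) = -21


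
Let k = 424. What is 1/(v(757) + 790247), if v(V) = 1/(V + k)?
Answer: 1181/933281708 ≈ 1.2654e-6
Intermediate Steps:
v(V) = 1/(424 + V) (v(V) = 1/(V + 424) = 1/(424 + V))
1/(v(757) + 790247) = 1/(1/(424 + 757) + 790247) = 1/(1/1181 + 790247) = 1/(933281708/1181) = 1181/933281708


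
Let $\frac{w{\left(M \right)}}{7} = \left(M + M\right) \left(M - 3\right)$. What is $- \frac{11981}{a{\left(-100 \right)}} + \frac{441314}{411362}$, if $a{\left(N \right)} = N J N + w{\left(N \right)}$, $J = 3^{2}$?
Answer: $\frac{49213605339}{48170490200} \approx 1.0217$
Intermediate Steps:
$J = 9$
$w{\left(M \right)} = 14 M \left(-3 + M\right)$ ($w{\left(M \right)} = 7 \left(M + M\right) \left(M - 3\right) = 7 \cdot 2 M \left(-3 + M\right) = 14 M \left(-3 + M\right)$)
$a{\left(N \right)} = 9 N^{2} + 14 N \left(-3 + N\right)$ ($a{\left(N \right)} = N 9 N + 14 N \left(-3 + N\right) = 9 N^{2} + 14 N \left(-3 + N\right)$)
$- \frac{11981}{a{\left(-100 \right)}} + \frac{441314}{411362} = - \frac{11981}{\left(-100\right) \left(-42 + 23 \left(-100\right)\right)} + \frac{441314}{411362} = - \frac{11981}{\left(-100\right) \left(-42 - 2300\right)} + 441314 \cdot \frac{1}{411362} = - \frac{11981}{\left(-100\right) \left(-2342\right)} + \frac{220657}{205681} = - \frac{11981}{234200} + \frac{220657}{205681} = \frac{49213605339}{48170490200}$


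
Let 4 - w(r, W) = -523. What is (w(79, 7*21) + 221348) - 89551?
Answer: 132324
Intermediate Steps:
w(r, W) = 527 (w(r, W) = 4 - 1*(-523) = 4 + 523 = 527)
(w(79, 7*21) + 221348) - 89551 = (527 + 221348) - 89551 = 221875 - 89551 = 132324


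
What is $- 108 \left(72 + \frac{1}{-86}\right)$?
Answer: $- \frac{334314}{43} \approx -7774.7$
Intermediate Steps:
$- 108 \left(72 + \frac{1}{-86}\right) = - 108 \left(72 - \frac{1}{86}\right) = \left(-108\right) \frac{6191}{86} = - \frac{334314}{43}$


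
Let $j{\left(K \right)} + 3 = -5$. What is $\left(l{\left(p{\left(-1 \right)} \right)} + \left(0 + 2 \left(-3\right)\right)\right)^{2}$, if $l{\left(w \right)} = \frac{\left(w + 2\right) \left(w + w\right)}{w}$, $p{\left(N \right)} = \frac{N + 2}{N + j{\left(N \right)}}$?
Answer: $\frac{400}{81} \approx 4.9383$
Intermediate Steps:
$j{\left(K \right)} = -8$ ($j{\left(K \right)} = -3 - 5 = -8$)
$p{\left(N \right)} = \frac{2 + N}{-8 + N}$ ($p{\left(N \right)} = \frac{N + 2}{N - 8} = \frac{2 + N}{-8 + N}$)
$l{\left(w \right)} = 4 + 2 w$ ($l{\left(w \right)} = \frac{\left(2 + w\right) 2 w}{w} = \frac{2 w \left(2 + w\right)}{w} = 4 + 2 w$)
$\left(l{\left(p{\left(-1 \right)} \right)} + \left(0 + 2 \left(-3\right)\right)\right)^{2} = \left(\left(4 + 2 \frac{2 - 1}{-8 - 1}\right) + \left(0 + 2 \left(-3\right)\right)\right)^{2} = \left(\left(4 + 2 \frac{1}{-9} \cdot 1\right) + \left(0 - 6\right)\right)^{2} = \left(\left(4 + 2 \left(\left(- \frac{1}{9}\right) 1\right)\right) - 6\right)^{2} = \left(\left(4 + 2 \left(- \frac{1}{9}\right)\right) - 6\right)^{2} = \left(\left(4 - \frac{2}{9}\right) - 6\right)^{2} = \left(\frac{34}{9} - 6\right)^{2} = \left(- \frac{20}{9}\right)^{2} = \frac{400}{81}$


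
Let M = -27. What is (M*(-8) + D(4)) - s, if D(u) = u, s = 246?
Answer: -26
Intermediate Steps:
(M*(-8) + D(4)) - s = (-27*(-8) + 4) - 1*246 = (216 + 4) - 246 = 220 - 246 = -26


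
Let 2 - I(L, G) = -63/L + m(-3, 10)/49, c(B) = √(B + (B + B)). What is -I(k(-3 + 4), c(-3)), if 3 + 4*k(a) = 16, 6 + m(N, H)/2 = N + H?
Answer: -13596/637 ≈ -21.344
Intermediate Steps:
m(N, H) = -12 + 2*H + 2*N (m(N, H) = -12 + 2*(N + H) = -12 + 2*(H + N) = -12 + (2*H + 2*N) = -12 + 2*H + 2*N)
k(a) = 13/4 (k(a) = -¾ + (¼)*16 = -¾ + 4 = 13/4)
c(B) = √3*√B (c(B) = √(B + 2*B) = √(3*B) = √3*√B)
I(L, G) = 96/49 + 63/L (I(L, G) = 2 - (-63/L + (-12 + 2*10 + 2*(-3))/49) = 2 - (-63/L + (-12 + 20 - 6)*(1/49)) = 2 - (-63/L + 2*(1/49)) = 2 - (-63/L + 2/49) = 2 - (2/49 - 63/L) = 2 + (-2/49 + 63/L) = 96/49 + 63/L)
-I(k(-3 + 4), c(-3)) = -(96/49 + 63/(13/4)) = -(96/49 + 63*(4/13)) = -(96/49 + 252/13) = -1*13596/637 = -13596/637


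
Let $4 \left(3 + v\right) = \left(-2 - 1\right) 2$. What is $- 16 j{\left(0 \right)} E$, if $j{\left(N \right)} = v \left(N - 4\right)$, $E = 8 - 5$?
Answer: $-864$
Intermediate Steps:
$v = - \frac{9}{2}$ ($v = -3 + \frac{\left(-2 - 1\right) 2}{4} = -3 + \frac{\left(-3\right) 2}{4} = -3 + \frac{1}{4} \left(-6\right) = -3 - \frac{3}{2} = - \frac{9}{2} \approx -4.5$)
$E = 3$
$j{\left(N \right)} = 18 - \frac{9 N}{2}$ ($j{\left(N \right)} = - \frac{9 \left(N - 4\right)}{2} = - \frac{9 \left(-4 + N\right)}{2} = 18 - \frac{9 N}{2}$)
$- 16 j{\left(0 \right)} E = - 16 \left(18 - 0\right) 3 = - 16 \left(18 + 0\right) 3 = \left(-16\right) 18 \cdot 3 = \left(-288\right) 3 = -864$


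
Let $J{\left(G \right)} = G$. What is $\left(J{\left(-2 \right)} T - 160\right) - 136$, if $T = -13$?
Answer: $-270$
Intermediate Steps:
$\left(J{\left(-2 \right)} T - 160\right) - 136 = \left(\left(-2\right) \left(-13\right) - 160\right) - 136 = \left(26 - 160\right) - 136 = -134 - 136 = -270$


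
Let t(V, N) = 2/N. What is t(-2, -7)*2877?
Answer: -822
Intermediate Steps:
t(-2, -7)*2877 = (2/(-7))*2877 = (2*(-⅐))*2877 = -2/7*2877 = -822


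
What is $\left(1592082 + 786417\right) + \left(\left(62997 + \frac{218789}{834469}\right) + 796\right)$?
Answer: $\frac{2038017181737}{834469} \approx 2.4423 \cdot 10^{6}$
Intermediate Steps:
$\left(1592082 + 786417\right) + \left(\left(62997 + \frac{218789}{834469}\right) + 796\right) = 2378499 + \left(\left(62997 + 218789 \cdot \frac{1}{834469}\right) + 796\right) = 2378499 + \left(\left(62997 + \frac{218789}{834469}\right) + 796\right) = 2378499 + \left(\frac{52569262382}{834469} + 796\right) = 2378499 + \frac{53233499706}{834469} = \frac{2038017181737}{834469}$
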